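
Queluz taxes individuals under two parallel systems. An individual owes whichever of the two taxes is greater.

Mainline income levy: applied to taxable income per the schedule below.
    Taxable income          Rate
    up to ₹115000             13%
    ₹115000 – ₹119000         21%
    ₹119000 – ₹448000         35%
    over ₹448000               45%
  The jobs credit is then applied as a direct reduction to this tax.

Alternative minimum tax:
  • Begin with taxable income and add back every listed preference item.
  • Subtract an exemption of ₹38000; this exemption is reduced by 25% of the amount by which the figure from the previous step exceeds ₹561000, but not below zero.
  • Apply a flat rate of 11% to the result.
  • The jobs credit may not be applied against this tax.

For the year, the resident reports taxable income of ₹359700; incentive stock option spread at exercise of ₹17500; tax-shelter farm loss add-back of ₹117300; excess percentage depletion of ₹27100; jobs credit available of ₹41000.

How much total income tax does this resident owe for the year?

₹59035

Alternative minimum tax:
  Adjusted income: ₹359700 + ₹17500 + ₹117300 + ₹27100 = ₹521600
  Exemption: ₹521600 ≤ ₹561000, so full ₹38000 applies
  Base: ₹521600 − ₹38000 = ₹483600
  ₹483600 × 11% = ₹53196

Mainline income levy:
  ₹115000 × 13% = ₹14950
  ₹4000 × 21% = ₹840
  ₹240700 × 35% = ₹84245
  → ₹100035
  Less jobs credit ₹41000 → ₹59035

₹59035 > ₹53196, so the mainline income levy governs.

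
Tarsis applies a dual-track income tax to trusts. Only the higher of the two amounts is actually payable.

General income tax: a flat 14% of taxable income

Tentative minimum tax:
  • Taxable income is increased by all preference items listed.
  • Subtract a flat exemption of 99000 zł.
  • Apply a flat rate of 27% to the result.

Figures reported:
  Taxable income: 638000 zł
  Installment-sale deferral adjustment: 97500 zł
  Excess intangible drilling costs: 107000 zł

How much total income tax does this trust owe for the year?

Tentative minimum tax:
  Adjusted income: 638000 zł + 97500 zł + 107000 zł = 842500 zł
  Less exemption 99000 zł → base 743500 zł
  743500 zł × 27% = 200745 zł

General income tax:
  638000 zł × 14% = 89320 zł

200745 zł > 89320 zł, so the tentative minimum tax is the binding amount.

200745 zł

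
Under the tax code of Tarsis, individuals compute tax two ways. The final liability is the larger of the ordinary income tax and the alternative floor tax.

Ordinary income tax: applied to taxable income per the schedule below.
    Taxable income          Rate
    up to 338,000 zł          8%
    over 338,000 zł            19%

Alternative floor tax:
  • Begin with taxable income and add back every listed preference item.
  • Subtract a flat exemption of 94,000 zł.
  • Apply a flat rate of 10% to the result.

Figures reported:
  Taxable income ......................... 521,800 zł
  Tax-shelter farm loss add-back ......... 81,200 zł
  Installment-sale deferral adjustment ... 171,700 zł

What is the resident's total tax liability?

Ordinary income tax:
  338,000 zł × 8% = 27,040 zł
  183,800 zł × 19% = 34,922 zł
  → 61,962 zł

Alternative floor tax:
  Adjusted income: 521,800 zł + 81,200 zł + 171,700 zł = 774,700 zł
  Less exemption 94,000 zł → base 680,700 zł
  680,700 zł × 10% = 68,070 zł

68,070 zł > 61,962 zł, so the alternative floor tax is the binding amount.

68,070 zł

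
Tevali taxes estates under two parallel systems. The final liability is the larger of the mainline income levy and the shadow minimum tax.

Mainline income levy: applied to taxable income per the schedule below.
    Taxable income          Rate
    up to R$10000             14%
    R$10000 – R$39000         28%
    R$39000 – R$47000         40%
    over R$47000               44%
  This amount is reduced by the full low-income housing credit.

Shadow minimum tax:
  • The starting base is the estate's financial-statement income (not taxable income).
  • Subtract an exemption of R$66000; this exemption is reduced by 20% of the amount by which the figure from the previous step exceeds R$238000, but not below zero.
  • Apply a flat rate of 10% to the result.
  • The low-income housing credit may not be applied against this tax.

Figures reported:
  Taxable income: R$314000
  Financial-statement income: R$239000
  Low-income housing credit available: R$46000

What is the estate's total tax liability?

Mainline income levy:
  R$10000 × 14% = R$1400
  R$29000 × 28% = R$8120
  R$8000 × 40% = R$3200
  R$267000 × 44% = R$117480
  → R$130200
  Less low-income housing credit R$46000 → R$84200

Shadow minimum tax:
  Base (financial-statement income): R$239000
  Exemption: R$66000 − 20% × (R$239000 − R$238000) = R$66000 − R$200 = R$65800
  Base: R$239000 − R$65800 = R$173200
  R$173200 × 10% = R$17320

R$84200 > R$17320, so the mainline income levy governs.

R$84200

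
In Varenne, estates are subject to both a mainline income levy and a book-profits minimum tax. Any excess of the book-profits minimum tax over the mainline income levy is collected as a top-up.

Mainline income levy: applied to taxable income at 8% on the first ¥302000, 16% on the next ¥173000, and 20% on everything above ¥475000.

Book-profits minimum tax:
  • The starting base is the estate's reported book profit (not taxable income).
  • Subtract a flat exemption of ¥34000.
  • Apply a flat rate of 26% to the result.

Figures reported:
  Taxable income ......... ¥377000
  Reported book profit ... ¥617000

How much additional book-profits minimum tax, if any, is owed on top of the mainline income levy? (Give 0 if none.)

Book-profits minimum tax:
  Base (reported book profit): ¥617000
  Less exemption ¥34000 → base ¥583000
  ¥583000 × 26% = ¥151580

Mainline income levy:
  ¥302000 × 8% = ¥24160
  ¥75000 × 16% = ¥12000
  → ¥36160

Excess of book-profits minimum tax over mainline income levy: ¥151580 − ¥36160 = ¥115420.

¥115420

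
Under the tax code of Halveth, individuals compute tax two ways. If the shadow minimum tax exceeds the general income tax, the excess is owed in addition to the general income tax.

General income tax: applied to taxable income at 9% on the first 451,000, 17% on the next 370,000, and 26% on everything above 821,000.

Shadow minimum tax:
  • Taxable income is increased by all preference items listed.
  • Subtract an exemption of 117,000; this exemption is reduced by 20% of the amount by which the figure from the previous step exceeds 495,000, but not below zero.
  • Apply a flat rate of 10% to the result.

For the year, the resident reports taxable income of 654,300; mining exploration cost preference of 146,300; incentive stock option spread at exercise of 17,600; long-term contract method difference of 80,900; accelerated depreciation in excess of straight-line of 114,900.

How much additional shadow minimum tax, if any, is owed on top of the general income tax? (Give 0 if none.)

Shadow minimum tax:
  Adjusted income: 654,300 + 146,300 + 17,600 + 80,900 + 114,900 = 1,014,000
  Exemption: 117,000 − 20% × (1,014,000 − 495,000) = 117,000 − 103,800 = 13,200
  Base: 1,014,000 − 13,200 = 1,000,800
  1,000,800 × 10% = 100,080

General income tax:
  451,000 × 9% = 40,590
  203,300 × 17% = 34,561
  → 75,151

Excess of shadow minimum tax over general income tax: 100,080 − 75,151 = 24,929.

24,929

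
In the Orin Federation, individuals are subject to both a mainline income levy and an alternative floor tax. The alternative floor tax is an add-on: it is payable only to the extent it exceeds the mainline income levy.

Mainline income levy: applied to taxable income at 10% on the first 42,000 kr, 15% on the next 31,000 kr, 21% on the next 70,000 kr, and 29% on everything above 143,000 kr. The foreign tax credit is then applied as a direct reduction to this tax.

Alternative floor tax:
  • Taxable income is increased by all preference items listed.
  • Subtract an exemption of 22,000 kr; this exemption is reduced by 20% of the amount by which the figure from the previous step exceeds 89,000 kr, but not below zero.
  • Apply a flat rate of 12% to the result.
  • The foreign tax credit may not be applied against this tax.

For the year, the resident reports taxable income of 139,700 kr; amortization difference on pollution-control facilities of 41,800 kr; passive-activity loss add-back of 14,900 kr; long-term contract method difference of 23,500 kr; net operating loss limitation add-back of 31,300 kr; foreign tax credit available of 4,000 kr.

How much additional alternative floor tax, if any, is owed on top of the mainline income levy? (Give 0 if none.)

11,287 kr

Mainline income levy:
  42,000 kr × 10% = 4,200 kr
  31,000 kr × 15% = 4,650 kr
  66,700 kr × 21% = 14,007 kr
  → 22,857 kr
  Less foreign tax credit 4,000 kr → 18,857 kr

Alternative floor tax:
  Adjusted income: 139,700 kr + 41,800 kr + 14,900 kr + 23,500 kr + 31,300 kr = 251,200 kr
  Exemption: 20% × (251,200 kr − 89,000 kr) = 32,440 kr ≥ 22,000 kr, so the exemption is fully phased out
  Base: 251,200 kr − 0 kr = 251,200 kr
  251,200 kr × 12% = 30,144 kr

Excess of alternative floor tax over mainline income levy: 30,144 kr − 18,857 kr = 11,287 kr.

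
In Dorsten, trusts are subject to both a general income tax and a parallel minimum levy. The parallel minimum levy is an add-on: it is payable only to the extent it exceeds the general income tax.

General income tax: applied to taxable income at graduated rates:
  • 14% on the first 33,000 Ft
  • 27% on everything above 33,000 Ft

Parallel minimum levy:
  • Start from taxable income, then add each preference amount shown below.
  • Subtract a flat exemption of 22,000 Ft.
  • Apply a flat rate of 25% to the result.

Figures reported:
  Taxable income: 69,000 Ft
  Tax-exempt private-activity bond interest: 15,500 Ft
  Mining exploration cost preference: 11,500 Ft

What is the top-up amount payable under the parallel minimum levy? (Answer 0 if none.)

4,160 Ft

Parallel minimum levy:
  Adjusted income: 69,000 Ft + 15,500 Ft + 11,500 Ft = 96,000 Ft
  Less exemption 22,000 Ft → base 74,000 Ft
  74,000 Ft × 25% = 18,500 Ft

General income tax:
  33,000 Ft × 14% = 4,620 Ft
  36,000 Ft × 27% = 9,720 Ft
  → 14,340 Ft

Excess of parallel minimum levy over general income tax: 18,500 Ft − 14,340 Ft = 4,160 Ft.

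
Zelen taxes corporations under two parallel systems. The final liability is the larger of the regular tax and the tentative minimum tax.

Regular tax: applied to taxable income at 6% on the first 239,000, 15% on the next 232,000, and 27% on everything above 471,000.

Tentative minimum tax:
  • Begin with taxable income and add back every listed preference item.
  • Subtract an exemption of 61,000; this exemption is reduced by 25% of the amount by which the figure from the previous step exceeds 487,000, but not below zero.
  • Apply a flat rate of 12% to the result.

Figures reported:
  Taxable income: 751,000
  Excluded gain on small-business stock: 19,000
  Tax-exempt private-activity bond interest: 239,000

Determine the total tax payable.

Regular tax:
  239,000 × 6% = 14,340
  232,000 × 15% = 34,800
  280,000 × 27% = 75,600
  → 124,740

Tentative minimum tax:
  Adjusted income: 751,000 + 19,000 + 239,000 = 1,009,000
  Exemption: 25% × (1,009,000 − 487,000) = 130,500 ≥ 61,000, so the exemption is fully phased out
  Base: 1,009,000 − 0 = 1,009,000
  1,009,000 × 12% = 121,080

124,740 > 121,080, so the regular tax governs.

124,740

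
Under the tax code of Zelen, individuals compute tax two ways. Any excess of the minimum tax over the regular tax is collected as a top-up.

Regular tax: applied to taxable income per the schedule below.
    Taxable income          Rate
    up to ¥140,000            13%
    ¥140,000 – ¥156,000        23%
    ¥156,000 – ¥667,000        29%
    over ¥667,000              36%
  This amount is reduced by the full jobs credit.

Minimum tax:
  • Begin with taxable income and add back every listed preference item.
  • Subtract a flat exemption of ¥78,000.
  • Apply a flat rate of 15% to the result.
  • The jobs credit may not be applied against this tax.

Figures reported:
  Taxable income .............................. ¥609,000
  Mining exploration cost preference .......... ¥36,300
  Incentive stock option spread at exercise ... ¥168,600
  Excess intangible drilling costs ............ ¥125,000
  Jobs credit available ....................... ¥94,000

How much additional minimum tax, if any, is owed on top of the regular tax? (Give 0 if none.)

¥69,885

Minimum tax:
  Adjusted income: ¥609,000 + ¥36,300 + ¥168,600 + ¥125,000 = ¥938,900
  Less exemption ¥78,000 → base ¥860,900
  ¥860,900 × 15% = ¥129,135

Regular tax:
  ¥140,000 × 13% = ¥18,200
  ¥16,000 × 23% = ¥3,680
  ¥453,000 × 29% = ¥131,370
  → ¥153,250
  Less jobs credit ¥94,000 → ¥59,250

Excess of minimum tax over regular tax: ¥129,135 − ¥59,250 = ¥69,885.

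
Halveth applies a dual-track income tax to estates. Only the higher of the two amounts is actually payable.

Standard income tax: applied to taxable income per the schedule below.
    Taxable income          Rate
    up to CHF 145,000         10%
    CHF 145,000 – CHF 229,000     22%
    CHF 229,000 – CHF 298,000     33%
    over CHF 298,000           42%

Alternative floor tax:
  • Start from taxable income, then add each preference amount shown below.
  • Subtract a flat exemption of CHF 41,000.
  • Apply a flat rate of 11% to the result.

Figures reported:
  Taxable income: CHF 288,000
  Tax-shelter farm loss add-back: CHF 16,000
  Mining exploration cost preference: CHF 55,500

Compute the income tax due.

CHF 52,450

Standard income tax:
  CHF 145,000 × 10% = CHF 14,500
  CHF 84,000 × 22% = CHF 18,480
  CHF 59,000 × 33% = CHF 19,470
  → CHF 52,450

Alternative floor tax:
  Adjusted income: CHF 288,000 + CHF 16,000 + CHF 55,500 = CHF 359,500
  Less exemption CHF 41,000 → base CHF 318,500
  CHF 318,500 × 11% = CHF 35,035

CHF 52,450 > CHF 35,035, so the standard income tax governs.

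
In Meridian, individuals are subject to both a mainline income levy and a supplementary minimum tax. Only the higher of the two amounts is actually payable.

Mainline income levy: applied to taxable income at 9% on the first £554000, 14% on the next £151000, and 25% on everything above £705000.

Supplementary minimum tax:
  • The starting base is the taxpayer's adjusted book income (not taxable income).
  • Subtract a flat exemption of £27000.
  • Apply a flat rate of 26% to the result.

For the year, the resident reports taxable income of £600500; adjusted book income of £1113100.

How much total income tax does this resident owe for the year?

Mainline income levy:
  £554000 × 9% = £49860
  £46500 × 14% = £6510
  → £56370

Supplementary minimum tax:
  Base (adjusted book income): £1113100
  Less exemption £27000 → base £1086100
  £1086100 × 26% = £282386

£282386 > £56370, so the supplementary minimum tax is the binding amount.

£282386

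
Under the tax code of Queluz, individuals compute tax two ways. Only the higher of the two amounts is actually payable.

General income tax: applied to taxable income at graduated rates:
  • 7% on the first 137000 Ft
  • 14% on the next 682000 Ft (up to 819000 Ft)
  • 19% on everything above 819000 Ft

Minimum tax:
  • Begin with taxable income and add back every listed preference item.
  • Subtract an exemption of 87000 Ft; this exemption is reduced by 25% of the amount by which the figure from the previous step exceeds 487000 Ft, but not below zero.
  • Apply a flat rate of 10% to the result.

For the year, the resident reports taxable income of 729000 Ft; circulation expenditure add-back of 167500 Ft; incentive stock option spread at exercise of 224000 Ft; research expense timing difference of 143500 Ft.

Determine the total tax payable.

General income tax:
  137000 Ft × 7% = 9590 Ft
  592000 Ft × 14% = 82880 Ft
  → 92470 Ft

Minimum tax:
  Adjusted income: 729000 Ft + 167500 Ft + 224000 Ft + 143500 Ft = 1264000 Ft
  Exemption: 25% × (1264000 Ft − 487000 Ft) = 194250 Ft ≥ 87000 Ft, so the exemption is fully phased out
  Base: 1264000 Ft − 0 Ft = 1264000 Ft
  1264000 Ft × 10% = 126400 Ft

126400 Ft > 92470 Ft, so the minimum tax is the binding amount.

126400 Ft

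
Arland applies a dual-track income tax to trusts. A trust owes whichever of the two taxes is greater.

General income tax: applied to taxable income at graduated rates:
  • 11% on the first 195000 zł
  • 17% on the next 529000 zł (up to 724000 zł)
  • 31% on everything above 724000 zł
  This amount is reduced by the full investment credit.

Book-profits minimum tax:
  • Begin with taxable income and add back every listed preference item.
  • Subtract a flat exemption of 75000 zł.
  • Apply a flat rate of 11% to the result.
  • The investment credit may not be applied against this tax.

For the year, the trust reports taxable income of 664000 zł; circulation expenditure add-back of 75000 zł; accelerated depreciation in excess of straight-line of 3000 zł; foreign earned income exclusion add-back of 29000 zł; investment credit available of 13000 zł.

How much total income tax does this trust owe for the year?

General income tax:
  195000 zł × 11% = 21450 zł
  469000 zł × 17% = 79730 zł
  → 101180 zł
  Less investment credit 13000 zł → 88180 zł

Book-profits minimum tax:
  Adjusted income: 664000 zł + 75000 zł + 3000 zł + 29000 zł = 771000 zł
  Less exemption 75000 zł → base 696000 zł
  696000 zł × 11% = 76560 zł

88180 zł > 76560 zł, so the general income tax governs.

88180 zł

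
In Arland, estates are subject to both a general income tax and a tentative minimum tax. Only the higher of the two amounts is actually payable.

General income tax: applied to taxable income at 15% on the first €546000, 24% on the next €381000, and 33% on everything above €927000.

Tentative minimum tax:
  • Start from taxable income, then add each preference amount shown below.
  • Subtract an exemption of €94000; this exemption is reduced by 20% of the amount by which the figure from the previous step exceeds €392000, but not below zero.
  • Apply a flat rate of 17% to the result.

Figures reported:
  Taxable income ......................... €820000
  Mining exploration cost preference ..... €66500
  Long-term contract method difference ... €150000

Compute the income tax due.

€176205

General income tax:
  €546000 × 15% = €81900
  €274000 × 24% = €65760
  → €147660

Tentative minimum tax:
  Adjusted income: €820000 + €66500 + €150000 = €1036500
  Exemption: 20% × (€1036500 − €392000) = €128900 ≥ €94000, so the exemption is fully phased out
  Base: €1036500 − €0 = €1036500
  €1036500 × 17% = €176205

€176205 > €147660, so the tentative minimum tax is the binding amount.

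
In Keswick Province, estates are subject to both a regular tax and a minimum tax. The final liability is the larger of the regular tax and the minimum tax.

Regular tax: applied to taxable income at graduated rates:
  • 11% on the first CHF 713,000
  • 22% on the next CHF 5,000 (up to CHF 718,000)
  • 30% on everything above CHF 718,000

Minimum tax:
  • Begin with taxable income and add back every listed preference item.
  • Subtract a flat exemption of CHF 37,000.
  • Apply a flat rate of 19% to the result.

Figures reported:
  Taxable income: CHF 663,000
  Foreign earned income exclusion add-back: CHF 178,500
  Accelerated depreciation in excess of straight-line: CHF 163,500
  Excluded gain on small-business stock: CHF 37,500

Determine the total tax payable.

Regular tax:
  CHF 663,000 × 11% = CHF 72,930

Minimum tax:
  Adjusted income: CHF 663,000 + CHF 178,500 + CHF 163,500 + CHF 37,500 = CHF 1,042,500
  Less exemption CHF 37,000 → base CHF 1,005,500
  CHF 1,005,500 × 19% = CHF 191,045

CHF 191,045 > CHF 72,930, so the minimum tax is the binding amount.

CHF 191,045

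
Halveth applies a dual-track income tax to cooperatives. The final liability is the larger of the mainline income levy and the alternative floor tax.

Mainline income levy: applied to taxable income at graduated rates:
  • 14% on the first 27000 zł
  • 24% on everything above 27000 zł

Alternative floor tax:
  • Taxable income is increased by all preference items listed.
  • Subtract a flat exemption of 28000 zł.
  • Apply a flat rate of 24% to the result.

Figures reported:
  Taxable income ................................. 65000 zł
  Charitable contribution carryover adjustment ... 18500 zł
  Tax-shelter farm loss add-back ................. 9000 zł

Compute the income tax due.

Alternative floor tax:
  Adjusted income: 65000 zł + 18500 zł + 9000 zł = 92500 zł
  Less exemption 28000 zł → base 64500 zł
  64500 zł × 24% = 15480 zł

Mainline income levy:
  27000 zł × 14% = 3780 zł
  38000 zł × 24% = 9120 zł
  → 12900 zł

15480 zł > 12900 zł, so the alternative floor tax is the binding amount.

15480 zł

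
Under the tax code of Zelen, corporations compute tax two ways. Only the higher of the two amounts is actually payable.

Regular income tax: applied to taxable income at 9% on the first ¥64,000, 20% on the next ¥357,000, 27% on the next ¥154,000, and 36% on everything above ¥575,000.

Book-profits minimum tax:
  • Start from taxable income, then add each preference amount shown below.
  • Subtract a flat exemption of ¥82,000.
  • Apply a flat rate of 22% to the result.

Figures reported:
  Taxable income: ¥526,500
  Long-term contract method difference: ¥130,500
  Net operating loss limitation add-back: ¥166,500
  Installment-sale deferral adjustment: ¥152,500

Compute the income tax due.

Regular income tax:
  ¥64,000 × 9% = ¥5,760
  ¥357,000 × 20% = ¥71,400
  ¥105,500 × 27% = ¥28,485
  → ¥105,645

Book-profits minimum tax:
  Adjusted income: ¥526,500 + ¥130,500 + ¥166,500 + ¥152,500 = ¥976,000
  Less exemption ¥82,000 → base ¥894,000
  ¥894,000 × 22% = ¥196,680

¥196,680 > ¥105,645, so the book-profits minimum tax is the binding amount.

¥196,680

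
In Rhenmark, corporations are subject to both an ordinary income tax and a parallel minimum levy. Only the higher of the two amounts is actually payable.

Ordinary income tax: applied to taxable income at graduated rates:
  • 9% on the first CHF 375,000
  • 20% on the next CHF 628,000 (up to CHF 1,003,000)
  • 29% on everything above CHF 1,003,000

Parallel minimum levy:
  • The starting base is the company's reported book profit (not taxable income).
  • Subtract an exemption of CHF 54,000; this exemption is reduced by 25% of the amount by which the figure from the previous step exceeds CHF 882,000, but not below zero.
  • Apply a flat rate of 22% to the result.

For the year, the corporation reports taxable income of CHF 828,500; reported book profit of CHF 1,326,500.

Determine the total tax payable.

Parallel minimum levy:
  Base (reported book profit): CHF 1,326,500
  Exemption: 25% × (CHF 1,326,500 − CHF 882,000) = CHF 111,125 ≥ CHF 54,000, so the exemption is fully phased out
  Base: CHF 1,326,500 − CHF 0 = CHF 1,326,500
  CHF 1,326,500 × 22% = CHF 291,830

Ordinary income tax:
  CHF 375,000 × 9% = CHF 33,750
  CHF 453,500 × 20% = CHF 90,700
  → CHF 124,450

CHF 291,830 > CHF 124,450, so the parallel minimum levy is the binding amount.

CHF 291,830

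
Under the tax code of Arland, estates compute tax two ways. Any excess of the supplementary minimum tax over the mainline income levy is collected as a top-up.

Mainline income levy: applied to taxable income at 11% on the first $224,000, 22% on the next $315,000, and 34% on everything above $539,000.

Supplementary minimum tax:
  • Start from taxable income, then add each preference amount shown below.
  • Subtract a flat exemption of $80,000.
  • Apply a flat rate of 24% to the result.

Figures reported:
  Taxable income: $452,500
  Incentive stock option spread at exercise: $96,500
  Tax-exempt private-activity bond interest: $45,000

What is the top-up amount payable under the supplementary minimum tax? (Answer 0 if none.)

$48,450

Mainline income levy:
  $224,000 × 11% = $24,640
  $228,500 × 22% = $50,270
  → $74,910

Supplementary minimum tax:
  Adjusted income: $452,500 + $96,500 + $45,000 = $594,000
  Less exemption $80,000 → base $514,000
  $514,000 × 24% = $123,360

Excess of supplementary minimum tax over mainline income levy: $123,360 − $74,910 = $48,450.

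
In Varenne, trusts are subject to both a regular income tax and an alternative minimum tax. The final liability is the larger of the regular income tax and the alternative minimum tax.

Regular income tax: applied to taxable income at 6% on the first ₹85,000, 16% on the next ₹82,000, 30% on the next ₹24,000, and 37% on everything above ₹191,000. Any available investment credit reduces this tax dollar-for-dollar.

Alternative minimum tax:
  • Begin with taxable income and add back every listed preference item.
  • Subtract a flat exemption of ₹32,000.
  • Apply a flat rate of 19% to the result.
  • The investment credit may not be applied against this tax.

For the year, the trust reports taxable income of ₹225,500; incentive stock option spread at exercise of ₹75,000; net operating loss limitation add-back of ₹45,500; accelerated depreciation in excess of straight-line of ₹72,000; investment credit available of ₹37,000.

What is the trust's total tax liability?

Regular income tax:
  ₹85,000 × 6% = ₹5,100
  ₹82,000 × 16% = ₹13,120
  ₹24,000 × 30% = ₹7,200
  ₹34,500 × 37% = ₹12,765
  → ₹38,185
  Less investment credit ₹37,000 → ₹1,185

Alternative minimum tax:
  Adjusted income: ₹225,500 + ₹75,000 + ₹45,500 + ₹72,000 = ₹418,000
  Less exemption ₹32,000 → base ₹386,000
  ₹386,000 × 19% = ₹73,340

₹73,340 > ₹1,185, so the alternative minimum tax is the binding amount.

₹73,340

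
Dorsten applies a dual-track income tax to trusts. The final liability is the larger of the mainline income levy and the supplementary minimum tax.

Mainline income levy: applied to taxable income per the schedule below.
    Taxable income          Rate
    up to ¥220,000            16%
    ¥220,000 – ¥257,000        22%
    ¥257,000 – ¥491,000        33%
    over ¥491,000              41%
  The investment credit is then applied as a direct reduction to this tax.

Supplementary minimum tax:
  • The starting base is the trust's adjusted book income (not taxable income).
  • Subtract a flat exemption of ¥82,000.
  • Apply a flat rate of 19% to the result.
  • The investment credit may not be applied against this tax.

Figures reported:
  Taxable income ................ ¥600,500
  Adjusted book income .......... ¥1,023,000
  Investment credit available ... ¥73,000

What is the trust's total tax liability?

¥178,790

Supplementary minimum tax:
  Base (adjusted book income): ¥1,023,000
  Less exemption ¥82,000 → base ¥941,000
  ¥941,000 × 19% = ¥178,790

Mainline income levy:
  ¥220,000 × 16% = ¥35,200
  ¥37,000 × 22% = ¥8,140
  ¥234,000 × 33% = ¥77,220
  ¥109,500 × 41% = ¥44,895
  → ¥165,455
  Less investment credit ¥73,000 → ¥92,455

¥178,790 > ¥92,455, so the supplementary minimum tax is the binding amount.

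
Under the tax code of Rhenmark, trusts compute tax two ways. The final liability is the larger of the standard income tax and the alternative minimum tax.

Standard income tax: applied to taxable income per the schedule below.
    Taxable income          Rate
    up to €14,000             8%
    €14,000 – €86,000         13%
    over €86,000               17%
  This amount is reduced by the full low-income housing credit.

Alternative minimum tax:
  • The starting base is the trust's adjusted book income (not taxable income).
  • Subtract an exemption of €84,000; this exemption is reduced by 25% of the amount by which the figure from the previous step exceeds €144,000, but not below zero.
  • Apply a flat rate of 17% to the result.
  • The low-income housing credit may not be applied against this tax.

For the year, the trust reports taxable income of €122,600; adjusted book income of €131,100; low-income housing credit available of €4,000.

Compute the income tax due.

Alternative minimum tax:
  Base (adjusted book income): €131,100
  Exemption: €131,100 ≤ €144,000, so full €84,000 applies
  Base: €131,100 − €84,000 = €47,100
  €47,100 × 17% = €8,007

Standard income tax:
  €14,000 × 8% = €1,120
  €72,000 × 13% = €9,360
  €36,600 × 17% = €6,222
  → €16,702
  Less low-income housing credit €4,000 → €12,702

€12,702 > €8,007, so the standard income tax governs.

€12,702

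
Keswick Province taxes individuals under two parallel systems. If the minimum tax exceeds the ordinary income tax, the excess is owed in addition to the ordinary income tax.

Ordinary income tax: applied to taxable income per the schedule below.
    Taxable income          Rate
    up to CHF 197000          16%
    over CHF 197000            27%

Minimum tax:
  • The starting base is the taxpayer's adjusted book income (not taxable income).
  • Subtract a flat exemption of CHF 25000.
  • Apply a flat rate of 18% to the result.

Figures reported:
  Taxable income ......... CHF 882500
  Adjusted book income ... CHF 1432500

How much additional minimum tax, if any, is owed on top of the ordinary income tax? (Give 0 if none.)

CHF 36745

Minimum tax:
  Base (adjusted book income): CHF 1432500
  Less exemption CHF 25000 → base CHF 1407500
  CHF 1407500 × 18% = CHF 253350

Ordinary income tax:
  CHF 197000 × 16% = CHF 31520
  CHF 685500 × 27% = CHF 185085
  → CHF 216605

Excess of minimum tax over ordinary income tax: CHF 253350 − CHF 216605 = CHF 36745.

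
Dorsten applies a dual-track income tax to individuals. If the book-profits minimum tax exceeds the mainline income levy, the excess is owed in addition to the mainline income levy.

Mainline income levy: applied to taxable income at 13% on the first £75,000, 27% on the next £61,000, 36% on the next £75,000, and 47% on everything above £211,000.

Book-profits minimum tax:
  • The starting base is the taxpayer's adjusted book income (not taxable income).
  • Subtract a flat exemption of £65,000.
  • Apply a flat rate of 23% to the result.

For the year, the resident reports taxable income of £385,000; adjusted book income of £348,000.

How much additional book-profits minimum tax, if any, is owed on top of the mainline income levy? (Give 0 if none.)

Book-profits minimum tax:
  Base (adjusted book income): £348,000
  Less exemption £65,000 → base £283,000
  £283,000 × 23% = £65,090

Mainline income levy:
  £75,000 × 13% = £9,750
  £61,000 × 27% = £16,470
  £75,000 × 36% = £27,000
  £174,000 × 47% = £81,780
  → £135,000

£65,090 ≤ £135,000, so no add-on is due.

£0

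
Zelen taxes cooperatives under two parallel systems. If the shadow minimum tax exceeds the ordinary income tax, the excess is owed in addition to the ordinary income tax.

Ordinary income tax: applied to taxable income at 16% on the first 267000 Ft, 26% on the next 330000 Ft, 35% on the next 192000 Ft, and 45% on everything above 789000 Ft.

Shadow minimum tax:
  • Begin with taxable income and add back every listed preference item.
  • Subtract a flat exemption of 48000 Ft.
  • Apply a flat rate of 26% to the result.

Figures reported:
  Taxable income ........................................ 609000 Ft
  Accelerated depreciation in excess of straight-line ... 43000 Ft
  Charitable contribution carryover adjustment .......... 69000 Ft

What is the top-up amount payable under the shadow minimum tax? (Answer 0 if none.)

Ordinary income tax:
  267000 Ft × 16% = 42720 Ft
  330000 Ft × 26% = 85800 Ft
  12000 Ft × 35% = 4200 Ft
  → 132720 Ft

Shadow minimum tax:
  Adjusted income: 609000 Ft + 43000 Ft + 69000 Ft = 721000 Ft
  Less exemption 48000 Ft → base 673000 Ft
  673000 Ft × 26% = 174980 Ft

Excess of shadow minimum tax over ordinary income tax: 174980 Ft − 132720 Ft = 42260 Ft.

42260 Ft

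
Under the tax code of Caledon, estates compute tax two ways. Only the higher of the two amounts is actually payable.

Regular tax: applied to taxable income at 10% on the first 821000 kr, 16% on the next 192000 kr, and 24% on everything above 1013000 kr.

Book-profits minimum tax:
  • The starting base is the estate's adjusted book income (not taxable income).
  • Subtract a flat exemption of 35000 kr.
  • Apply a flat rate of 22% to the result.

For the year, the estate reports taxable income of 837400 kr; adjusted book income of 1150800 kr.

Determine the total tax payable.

Regular tax:
  821000 kr × 10% = 82100 kr
  16400 kr × 16% = 2624 kr
  → 84724 kr

Book-profits minimum tax:
  Base (adjusted book income): 1150800 kr
  Less exemption 35000 kr → base 1115800 kr
  1115800 kr × 22% = 245476 kr

245476 kr > 84724 kr, so the book-profits minimum tax is the binding amount.

245476 kr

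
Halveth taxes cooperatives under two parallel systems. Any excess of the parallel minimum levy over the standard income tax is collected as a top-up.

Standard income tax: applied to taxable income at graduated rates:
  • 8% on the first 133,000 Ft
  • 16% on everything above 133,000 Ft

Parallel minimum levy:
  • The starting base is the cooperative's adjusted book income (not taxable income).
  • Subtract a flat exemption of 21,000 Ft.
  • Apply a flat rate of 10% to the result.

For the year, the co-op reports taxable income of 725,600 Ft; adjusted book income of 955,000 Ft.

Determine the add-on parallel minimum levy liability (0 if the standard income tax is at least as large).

0 Ft

Parallel minimum levy:
  Base (adjusted book income): 955,000 Ft
  Less exemption 21,000 Ft → base 934,000 Ft
  934,000 Ft × 10% = 93,400 Ft

Standard income tax:
  133,000 Ft × 8% = 10,640 Ft
  592,600 Ft × 16% = 94,816 Ft
  → 105,456 Ft

93,400 Ft ≤ 105,456 Ft, so no add-on is due.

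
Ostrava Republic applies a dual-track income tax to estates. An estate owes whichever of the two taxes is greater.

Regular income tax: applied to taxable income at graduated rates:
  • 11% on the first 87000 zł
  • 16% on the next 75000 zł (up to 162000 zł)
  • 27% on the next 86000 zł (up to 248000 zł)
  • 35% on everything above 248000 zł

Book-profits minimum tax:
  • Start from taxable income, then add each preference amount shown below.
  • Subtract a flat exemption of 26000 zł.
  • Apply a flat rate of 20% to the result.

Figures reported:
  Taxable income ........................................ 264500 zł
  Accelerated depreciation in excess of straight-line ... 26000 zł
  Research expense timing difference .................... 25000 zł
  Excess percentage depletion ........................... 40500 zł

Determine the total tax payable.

Book-profits minimum tax:
  Adjusted income: 264500 zł + 26000 zł + 25000 zł + 40500 zł = 356000 zł
  Less exemption 26000 zł → base 330000 zł
  330000 zł × 20% = 66000 zł

Regular income tax:
  87000 zł × 11% = 9570 zł
  75000 zł × 16% = 12000 zł
  86000 zł × 27% = 23220 zł
  16500 zł × 35% = 5775 zł
  → 50565 zł

66000 zł > 50565 zł, so the book-profits minimum tax is the binding amount.

66000 zł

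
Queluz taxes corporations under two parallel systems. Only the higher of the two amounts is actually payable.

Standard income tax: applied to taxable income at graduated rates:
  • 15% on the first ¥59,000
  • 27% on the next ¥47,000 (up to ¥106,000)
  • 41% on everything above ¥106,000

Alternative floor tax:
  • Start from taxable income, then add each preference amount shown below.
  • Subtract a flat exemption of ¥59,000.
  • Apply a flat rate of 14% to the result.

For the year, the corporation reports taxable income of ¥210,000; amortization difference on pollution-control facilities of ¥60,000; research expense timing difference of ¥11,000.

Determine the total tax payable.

Alternative floor tax:
  Adjusted income: ¥210,000 + ¥60,000 + ¥11,000 = ¥281,000
  Less exemption ¥59,000 → base ¥222,000
  ¥222,000 × 14% = ¥31,080

Standard income tax:
  ¥59,000 × 15% = ¥8,850
  ¥47,000 × 27% = ¥12,690
  ¥104,000 × 41% = ¥42,640
  → ¥64,180

¥64,180 > ¥31,080, so the standard income tax governs.

¥64,180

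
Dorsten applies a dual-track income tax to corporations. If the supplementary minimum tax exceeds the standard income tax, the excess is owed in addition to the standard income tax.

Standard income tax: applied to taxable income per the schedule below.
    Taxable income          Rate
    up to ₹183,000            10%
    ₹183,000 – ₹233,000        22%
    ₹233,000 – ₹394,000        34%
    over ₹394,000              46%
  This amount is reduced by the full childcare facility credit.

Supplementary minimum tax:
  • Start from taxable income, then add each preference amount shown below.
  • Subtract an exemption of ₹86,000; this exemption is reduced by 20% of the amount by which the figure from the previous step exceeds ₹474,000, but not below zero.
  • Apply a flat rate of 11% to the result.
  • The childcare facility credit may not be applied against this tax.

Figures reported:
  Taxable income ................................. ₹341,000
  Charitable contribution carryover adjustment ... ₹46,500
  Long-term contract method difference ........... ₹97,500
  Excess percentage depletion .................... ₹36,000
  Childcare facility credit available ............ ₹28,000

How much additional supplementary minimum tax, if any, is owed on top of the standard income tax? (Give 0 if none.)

Standard income tax:
  ₹183,000 × 10% = ₹18,300
  ₹50,000 × 22% = ₹11,000
  ₹108,000 × 34% = ₹36,720
  → ₹66,020
  Less childcare facility credit ₹28,000 → ₹38,020

Supplementary minimum tax:
  Adjusted income: ₹341,000 + ₹46,500 + ₹97,500 + ₹36,000 = ₹521,000
  Exemption: ₹86,000 − 20% × (₹521,000 − ₹474,000) = ₹86,000 − ₹9,400 = ₹76,600
  Base: ₹521,000 − ₹76,600 = ₹444,400
  ₹444,400 × 11% = ₹48,884

Excess of supplementary minimum tax over standard income tax: ₹48,884 − ₹38,020 = ₹10,864.

₹10,864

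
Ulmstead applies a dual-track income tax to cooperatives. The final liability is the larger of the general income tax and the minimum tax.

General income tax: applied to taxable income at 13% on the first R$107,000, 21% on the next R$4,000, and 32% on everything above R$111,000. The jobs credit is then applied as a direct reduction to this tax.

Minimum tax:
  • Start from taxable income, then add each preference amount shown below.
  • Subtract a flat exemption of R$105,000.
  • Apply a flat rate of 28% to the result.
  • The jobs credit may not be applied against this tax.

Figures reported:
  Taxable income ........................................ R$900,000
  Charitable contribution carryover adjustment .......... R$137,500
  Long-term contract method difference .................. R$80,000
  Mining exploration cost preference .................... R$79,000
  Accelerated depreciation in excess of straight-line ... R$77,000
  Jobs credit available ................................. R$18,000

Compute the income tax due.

Minimum tax:
  Adjusted income: R$900,000 + R$137,500 + R$80,000 + R$79,000 + R$77,000 = R$1,273,500
  Less exemption R$105,000 → base R$1,168,500
  R$1,168,500 × 28% = R$327,180

General income tax:
  R$107,000 × 13% = R$13,910
  R$4,000 × 21% = R$840
  R$789,000 × 32% = R$252,480
  → R$267,230
  Less jobs credit R$18,000 → R$249,230

R$327,180 > R$249,230, so the minimum tax is the binding amount.

R$327,180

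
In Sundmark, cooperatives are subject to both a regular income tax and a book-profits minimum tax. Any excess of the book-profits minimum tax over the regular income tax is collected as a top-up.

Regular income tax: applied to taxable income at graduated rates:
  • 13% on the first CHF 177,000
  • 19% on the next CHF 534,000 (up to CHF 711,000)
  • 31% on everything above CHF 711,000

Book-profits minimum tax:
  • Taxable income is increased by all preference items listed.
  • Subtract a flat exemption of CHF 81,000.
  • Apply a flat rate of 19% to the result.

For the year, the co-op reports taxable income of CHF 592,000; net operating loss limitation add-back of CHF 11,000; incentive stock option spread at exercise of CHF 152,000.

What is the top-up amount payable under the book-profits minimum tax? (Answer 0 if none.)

Book-profits minimum tax:
  Adjusted income: CHF 592,000 + CHF 11,000 + CHF 152,000 = CHF 755,000
  Less exemption CHF 81,000 → base CHF 674,000
  CHF 674,000 × 19% = CHF 128,060

Regular income tax:
  CHF 177,000 × 13% = CHF 23,010
  CHF 415,000 × 19% = CHF 78,850
  → CHF 101,860

Excess of book-profits minimum tax over regular income tax: CHF 128,060 − CHF 101,860 = CHF 26,200.

CHF 26,200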